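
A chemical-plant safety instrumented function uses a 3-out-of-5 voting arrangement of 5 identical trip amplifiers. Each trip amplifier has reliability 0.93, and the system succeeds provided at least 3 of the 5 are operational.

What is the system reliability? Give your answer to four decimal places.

R = Σ_{i=3}^{5} C(5,i) p^i (1−p)^{5−i} with p = 0.93
C(5,3)·0.93^3·0.07^2 = 0.039413
C(5,4)·0.93^4·0.07^1 = 0.261818
C(5,5)·0.93^5·0.07^0 = 0.695688
Sum = 0.9969

0.9969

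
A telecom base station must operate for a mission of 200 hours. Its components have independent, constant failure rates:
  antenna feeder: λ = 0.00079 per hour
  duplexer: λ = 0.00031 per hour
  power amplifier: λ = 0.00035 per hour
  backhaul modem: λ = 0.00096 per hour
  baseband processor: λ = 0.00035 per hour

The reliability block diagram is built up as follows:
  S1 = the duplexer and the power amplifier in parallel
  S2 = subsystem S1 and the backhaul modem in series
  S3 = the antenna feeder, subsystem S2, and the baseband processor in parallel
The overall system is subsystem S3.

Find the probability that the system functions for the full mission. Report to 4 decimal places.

R(antenna feeder) = exp(−0.00079 × 200) = 0.853850
R(duplexer) = exp(−0.00031 × 200) = 0.939883
R(power amplifier) = exp(−0.00035 × 200) = 0.932394
R(backhaul modem) = exp(−0.00096 × 200) = 0.825307
R(baseband processor) = exp(−0.00035 × 200) = 0.932394
Parallel (duplexer and power amplifier): 1 − (1 − 0.939883)(1 − 0.932394) = 0.995936
Series ([0.995936] and backhaul modem): 0.995936 × 0.825307 = 0.821953
Parallel (antenna feeder, [0.821953], and baseband processor): 1 − (1 − 0.853850)(1 − 0.821953)(1 − 0.932394) = 0.9982

0.9982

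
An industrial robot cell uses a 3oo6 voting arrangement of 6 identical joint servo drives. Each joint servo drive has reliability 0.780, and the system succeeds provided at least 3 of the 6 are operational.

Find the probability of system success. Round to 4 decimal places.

0.9761

R = Σ_{i=3}^{6} C(6,i) p^i (1−p)^{6−i} with p = 0.780
C(6,3)·0.780^3·0.220^3 = 0.101061
C(6,4)·0.780^4·0.220^2 = 0.268729
C(6,5)·0.780^5·0.220^1 = 0.381107
C(6,6)·0.780^6·0.220^0 = 0.225200
Sum = 0.9761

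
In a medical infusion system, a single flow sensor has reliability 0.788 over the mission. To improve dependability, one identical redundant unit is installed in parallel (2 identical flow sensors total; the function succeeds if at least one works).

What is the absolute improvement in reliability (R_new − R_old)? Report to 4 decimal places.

0.1671

R_before = 0.788
R_after = 1 − (1 − 0.788)^2 = 0.9551
ΔR = 0.9551 − 0.788 = 0.1671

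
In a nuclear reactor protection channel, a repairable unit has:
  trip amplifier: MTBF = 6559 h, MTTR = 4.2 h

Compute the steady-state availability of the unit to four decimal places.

A(trip amplifier) = MTBF/(MTBF+MTTR) = 6559/(6559+4.2) = 0.9994

0.9994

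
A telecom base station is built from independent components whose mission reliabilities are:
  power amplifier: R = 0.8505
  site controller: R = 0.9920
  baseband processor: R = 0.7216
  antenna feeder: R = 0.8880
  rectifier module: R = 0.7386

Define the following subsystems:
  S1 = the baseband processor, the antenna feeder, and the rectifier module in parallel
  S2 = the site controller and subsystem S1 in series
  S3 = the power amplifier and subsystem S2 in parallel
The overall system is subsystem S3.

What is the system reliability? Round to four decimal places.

0.9976

Parallel (baseband processor, antenna feeder, and rectifier module): 1 − (1 − 0.721600)(1 − 0.888000)(1 − 0.738600) = 0.991849
Series (site controller and [0.991849]): 0.992000 × 0.991849 = 0.983914
Parallel (power amplifier and [0.983914]): 1 − (1 − 0.850500)(1 − 0.983914) = 0.9976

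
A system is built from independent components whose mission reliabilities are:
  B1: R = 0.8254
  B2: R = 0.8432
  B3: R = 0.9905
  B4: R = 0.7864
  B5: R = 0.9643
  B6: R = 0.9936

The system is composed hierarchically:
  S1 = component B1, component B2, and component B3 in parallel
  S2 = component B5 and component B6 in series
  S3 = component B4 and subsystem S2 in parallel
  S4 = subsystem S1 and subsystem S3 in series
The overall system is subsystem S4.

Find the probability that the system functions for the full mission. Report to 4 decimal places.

Parallel (B1, B2, and B3): 1 − (1 − 0.825400)(1 − 0.843200)(1 − 0.990500) = 0.999740
Series (B5 and B6): 0.964300 × 0.993600 = 0.958128
Parallel (B4 and [0.958128]): 1 − (1 − 0.786400)(1 − 0.958128) = 0.991056
Series ([0.999740] and [0.991056]): 0.999740 × 0.991056 = 0.9908

0.9908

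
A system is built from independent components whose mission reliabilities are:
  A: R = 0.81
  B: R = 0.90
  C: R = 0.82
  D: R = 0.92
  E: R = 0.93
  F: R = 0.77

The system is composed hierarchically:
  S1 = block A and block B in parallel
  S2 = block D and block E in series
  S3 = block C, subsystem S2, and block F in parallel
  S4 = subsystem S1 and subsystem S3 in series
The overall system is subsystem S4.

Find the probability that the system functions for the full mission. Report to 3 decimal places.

Parallel (A and B): 1 − (1 − 0.81000)(1 − 0.90000) = 0.98100
Series (D and E): 0.92000 × 0.93000 = 0.85560
Parallel (C, [0.85560], and F): 1 − (1 − 0.82000)(1 − 0.85560)(1 − 0.77000) = 0.99402
Series ([0.98100] and [0.99402]): 0.98100 × 0.99402 = 0.975

0.975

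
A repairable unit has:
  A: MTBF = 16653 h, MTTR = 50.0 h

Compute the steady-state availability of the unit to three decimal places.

0.997

A(A) = MTBF/(MTBF+MTTR) = 16653/(16653+50.0) = 0.997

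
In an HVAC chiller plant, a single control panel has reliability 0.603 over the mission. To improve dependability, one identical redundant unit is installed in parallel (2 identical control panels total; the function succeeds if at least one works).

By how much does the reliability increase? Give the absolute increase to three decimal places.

R_before = 0.603
R_after = 1 − (1 − 0.603)^2 = 0.842
ΔR = 0.842 − 0.603 = 0.239

0.239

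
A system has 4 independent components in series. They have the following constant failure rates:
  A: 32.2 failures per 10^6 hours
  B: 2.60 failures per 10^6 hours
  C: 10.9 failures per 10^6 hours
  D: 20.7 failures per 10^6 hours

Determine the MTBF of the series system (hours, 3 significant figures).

Series of exponential components: λ_sys = Σ λ_i
λ_sys = 0.0000322 + 0.00000260 + 0.0000109 + 0.0000207 = 6.6400e-05 /h
MTBF = 1 / λ_sys = 15100 h

15100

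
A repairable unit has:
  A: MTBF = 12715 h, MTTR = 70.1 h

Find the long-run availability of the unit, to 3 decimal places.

0.995

A(A) = MTBF/(MTBF+MTTR) = 12715/(12715+70.1) = 0.995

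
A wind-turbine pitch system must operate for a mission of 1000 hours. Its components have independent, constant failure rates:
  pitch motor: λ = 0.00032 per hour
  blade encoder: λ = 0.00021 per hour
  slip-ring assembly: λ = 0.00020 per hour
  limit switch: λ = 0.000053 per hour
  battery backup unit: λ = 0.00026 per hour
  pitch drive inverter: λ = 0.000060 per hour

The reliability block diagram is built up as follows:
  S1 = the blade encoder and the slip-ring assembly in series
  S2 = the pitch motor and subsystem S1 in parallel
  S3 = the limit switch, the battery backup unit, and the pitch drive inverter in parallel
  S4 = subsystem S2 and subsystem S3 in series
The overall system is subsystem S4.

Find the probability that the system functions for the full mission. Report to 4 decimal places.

R(pitch motor) = exp(−0.00032 × 1000) = 0.726149
R(blade encoder) = exp(−0.00021 × 1000) = 0.810584
R(slip-ring assembly) = exp(−0.00020 × 1000) = 0.818731
R(limit switch) = exp(−0.000053 × 1000) = 0.948380
R(battery backup unit) = exp(−0.00026 × 1000) = 0.771052
R(pitch drive inverter) = exp(−0.000060 × 1000) = 0.941765
Series (blade encoder and slip-ring assembly): 0.810584 × 0.818731 = 0.663650
Parallel (pitch motor and [0.663650]): 1 − (1 − 0.726149)(1 − 0.663650) = 0.907890
Parallel (limit switch, battery backup unit, and pitch drive inverter): 1 − (1 − 0.948380)(1 − 0.771052)(1 − 0.941765) = 0.999312
Series ([0.907890] and [0.999312]): 0.907890 × 0.999312 = 0.9073

0.9073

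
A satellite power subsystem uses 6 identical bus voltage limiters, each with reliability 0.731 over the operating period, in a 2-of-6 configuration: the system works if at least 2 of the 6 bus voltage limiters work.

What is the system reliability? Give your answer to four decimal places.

R = Σ_{i=2}^{6} C(6,i) p^i (1−p)^{6−i} with p = 0.731
C(6,2)·0.731^2·0.269^4 = 0.041970
C(6,3)·0.731^3·0.269^3 = 0.152068
C(6,4)·0.731^4·0.269^2 = 0.309931
C(6,5)·0.731^5·0.269^1 = 0.336892
C(6,6)·0.731^6·0.269^0 = 0.152582
Sum = 0.9934

0.9934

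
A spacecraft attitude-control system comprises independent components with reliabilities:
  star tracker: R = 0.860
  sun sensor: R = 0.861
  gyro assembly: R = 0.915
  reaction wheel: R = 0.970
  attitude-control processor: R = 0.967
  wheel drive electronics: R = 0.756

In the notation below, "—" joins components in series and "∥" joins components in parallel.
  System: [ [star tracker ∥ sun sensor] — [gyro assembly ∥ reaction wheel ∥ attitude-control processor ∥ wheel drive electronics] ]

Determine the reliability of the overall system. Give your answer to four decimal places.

0.9805

Parallel (star tracker and sun sensor): 1 − (1 − 0.860000)(1 − 0.861000) = 0.980540
Parallel (gyro assembly, reaction wheel, attitude-control processor, and wheel drive electronics): 1 − (1 − 0.915000)(1 − 0.970000)(1 − 0.967000)(1 − 0.756000) = 0.999979
Series ([0.980540] and [0.999979]): 0.980540 × 0.999979 = 0.9805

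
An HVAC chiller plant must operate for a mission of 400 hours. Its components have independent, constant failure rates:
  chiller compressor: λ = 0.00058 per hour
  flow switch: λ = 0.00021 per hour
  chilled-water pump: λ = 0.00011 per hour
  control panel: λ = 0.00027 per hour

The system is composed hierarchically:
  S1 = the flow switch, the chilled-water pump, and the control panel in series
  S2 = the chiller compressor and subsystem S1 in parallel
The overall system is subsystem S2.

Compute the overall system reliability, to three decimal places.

0.956

R(chiller compressor) = exp(−0.00058 × 400) = 0.79295
R(flow switch) = exp(−0.00021 × 400) = 0.91943
R(chilled-water pump) = exp(−0.00011 × 400) = 0.95695
R(control panel) = exp(−0.00027 × 400) = 0.89763
Series (flow switch, chilled-water pump, and control panel): 0.91943 × 0.95695 × 0.89763 = 0.78978
Parallel (chiller compressor and [0.78978]): 1 − (1 − 0.79295)(1 − 0.78978) = 0.956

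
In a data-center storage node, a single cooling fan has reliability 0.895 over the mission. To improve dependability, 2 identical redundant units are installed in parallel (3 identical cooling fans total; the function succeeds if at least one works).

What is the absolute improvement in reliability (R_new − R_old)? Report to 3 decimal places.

R_before = 0.895
R_after = 1 − (1 − 0.895)^3 = 0.999
ΔR = 0.999 − 0.895 = 0.104

0.104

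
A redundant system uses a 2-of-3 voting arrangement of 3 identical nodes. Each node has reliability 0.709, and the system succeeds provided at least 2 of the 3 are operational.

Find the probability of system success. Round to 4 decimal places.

R = Σ_{i=2}^{3} C(3,i) p^i (1−p)^{3−i} with p = 0.709
C(3,2)·0.709^2·0.291^1 = 0.438841
C(3,3)·0.709^3·0.291^0 = 0.356401
Sum = 0.7952

0.7952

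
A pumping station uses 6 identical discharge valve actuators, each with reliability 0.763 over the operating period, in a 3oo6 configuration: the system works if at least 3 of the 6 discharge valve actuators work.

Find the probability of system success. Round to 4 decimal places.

0.9688

R = Σ_{i=3}^{6} C(6,i) p^i (1−p)^{6−i} with p = 0.763
C(6,3)·0.763^3·0.237^3 = 0.118263
C(6,4)·0.763^4·0.237^2 = 0.285553
C(6,5)·0.763^5·0.237^1 = 0.367724
C(6,6)·0.763^6·0.237^0 = 0.197309
Sum = 0.9688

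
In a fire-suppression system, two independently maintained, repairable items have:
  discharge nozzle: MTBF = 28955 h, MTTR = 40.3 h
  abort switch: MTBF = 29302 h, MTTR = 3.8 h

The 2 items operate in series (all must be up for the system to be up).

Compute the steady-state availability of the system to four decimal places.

0.9985

A(discharge nozzle) = MTBF/(MTBF+MTTR) = 28955/(28955+40.3) = 0.998610
A(abort switch) = MTBF/(MTBF+MTTR) = 29302/(29302+3.8) = 0.999870
Series availability: 0.998610 × 0.999870 = 0.9985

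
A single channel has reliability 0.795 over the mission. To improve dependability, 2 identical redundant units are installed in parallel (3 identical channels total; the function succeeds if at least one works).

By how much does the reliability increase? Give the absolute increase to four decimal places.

0.1964

R_before = 0.795
R_after = 1 − (1 − 0.795)^3 = 0.9914
ΔR = 0.9914 − 0.795 = 0.1964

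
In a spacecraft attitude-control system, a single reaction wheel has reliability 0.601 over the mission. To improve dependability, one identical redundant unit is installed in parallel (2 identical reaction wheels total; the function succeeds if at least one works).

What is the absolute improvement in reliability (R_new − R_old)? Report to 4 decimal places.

R_before = 0.601
R_after = 1 − (1 − 0.601)^2 = 0.8408
ΔR = 0.8408 − 0.601 = 0.2398

0.2398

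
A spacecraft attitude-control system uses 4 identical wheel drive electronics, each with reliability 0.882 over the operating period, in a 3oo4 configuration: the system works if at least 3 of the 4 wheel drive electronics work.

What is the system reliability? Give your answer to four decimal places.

R = Σ_{i=3}^{4} C(4,i) p^i (1−p)^{4−i} with p = 0.882
C(4,3)·0.882^3·0.118^1 = 0.323853
C(4,4)·0.882^4·0.118^0 = 0.605166
Sum = 0.9290

0.9290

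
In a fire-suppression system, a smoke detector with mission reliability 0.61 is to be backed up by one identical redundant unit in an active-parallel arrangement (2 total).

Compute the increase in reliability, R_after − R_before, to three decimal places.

R_before = 0.61
R_after = 1 − (1 − 0.61)^2 = 0.848
ΔR = 0.848 − 0.61 = 0.238

0.238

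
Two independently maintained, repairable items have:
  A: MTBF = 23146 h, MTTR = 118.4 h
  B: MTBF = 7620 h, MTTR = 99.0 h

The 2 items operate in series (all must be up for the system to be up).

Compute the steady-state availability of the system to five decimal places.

A(A) = MTBF/(MTBF+MTTR) = 23146/(23146+118.4) = 0.994911
A(B) = MTBF/(MTBF+MTTR) = 7620/(7620+99.0) = 0.987175
Series availability: 0.994911 × 0.987175 = 0.98215

0.98215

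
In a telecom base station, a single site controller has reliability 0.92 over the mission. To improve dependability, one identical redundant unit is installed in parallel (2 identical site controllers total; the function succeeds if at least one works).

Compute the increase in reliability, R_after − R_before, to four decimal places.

0.0736

R_before = 0.92
R_after = 1 − (1 − 0.92)^2 = 0.9936
ΔR = 0.9936 − 0.92 = 0.0736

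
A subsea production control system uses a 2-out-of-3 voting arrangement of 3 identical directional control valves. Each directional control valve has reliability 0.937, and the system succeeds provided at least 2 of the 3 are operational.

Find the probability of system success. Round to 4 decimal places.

0.9886

R = Σ_{i=2}^{3} C(3,i) p^i (1−p)^{3−i} with p = 0.937
C(3,2)·0.937^2·0.063^1 = 0.165936
C(3,3)·0.937^3·0.063^0 = 0.822657
Sum = 0.9886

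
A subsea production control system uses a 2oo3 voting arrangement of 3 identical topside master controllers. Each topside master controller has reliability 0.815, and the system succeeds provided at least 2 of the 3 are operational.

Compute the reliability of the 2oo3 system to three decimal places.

R = Σ_{i=2}^{3} C(3,i) p^i (1−p)^{3−i} with p = 0.815
C(3,2)·0.815^2·0.185^1 = 0.36864
C(3,3)·0.815^3·0.185^0 = 0.54134
Sum = 0.910

0.910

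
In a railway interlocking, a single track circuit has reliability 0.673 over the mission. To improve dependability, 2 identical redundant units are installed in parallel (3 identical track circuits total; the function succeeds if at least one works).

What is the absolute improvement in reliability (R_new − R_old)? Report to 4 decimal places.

0.2920

R_before = 0.673
R_after = 1 − (1 − 0.673)^3 = 0.9650
ΔR = 0.9650 − 0.673 = 0.2920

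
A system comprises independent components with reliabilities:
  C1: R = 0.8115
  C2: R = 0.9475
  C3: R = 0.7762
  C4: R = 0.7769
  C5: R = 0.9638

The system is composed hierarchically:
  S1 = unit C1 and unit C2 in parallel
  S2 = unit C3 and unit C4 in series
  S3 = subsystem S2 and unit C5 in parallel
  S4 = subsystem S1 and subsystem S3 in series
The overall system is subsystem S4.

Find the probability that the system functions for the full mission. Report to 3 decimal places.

0.976

Parallel (C1 and C2): 1 − (1 − 0.81150)(1 − 0.94750) = 0.99010
Series (C3 and C4): 0.77620 × 0.77690 = 0.60303
Parallel ([0.60303] and C5): 1 − (1 − 0.60303)(1 − 0.96380) = 0.98563
Series ([0.99010] and [0.98563]): 0.99010 × 0.98563 = 0.976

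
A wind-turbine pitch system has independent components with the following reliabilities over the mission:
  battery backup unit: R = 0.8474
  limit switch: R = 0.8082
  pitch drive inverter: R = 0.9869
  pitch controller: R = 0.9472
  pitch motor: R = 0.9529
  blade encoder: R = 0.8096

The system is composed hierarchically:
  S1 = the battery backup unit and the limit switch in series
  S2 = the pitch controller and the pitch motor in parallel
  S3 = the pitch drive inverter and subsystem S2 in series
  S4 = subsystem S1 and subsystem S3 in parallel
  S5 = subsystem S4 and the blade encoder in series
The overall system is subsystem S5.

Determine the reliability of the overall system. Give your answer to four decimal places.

Series (battery backup unit and limit switch): 0.847400 × 0.808200 = 0.684869
Parallel (pitch controller and pitch motor): 1 − (1 − 0.947200)(1 − 0.952900) = 0.997513
Series (pitch drive inverter and [0.997513]): 0.986900 × 0.997513 = 0.984446
Parallel ([0.684869] and [0.984446]): 1 − (1 − 0.684869)(1 − 0.984446) = 0.995098
Series ([0.995098] and blade encoder): 0.995098 × 0.809600 = 0.8056

0.8056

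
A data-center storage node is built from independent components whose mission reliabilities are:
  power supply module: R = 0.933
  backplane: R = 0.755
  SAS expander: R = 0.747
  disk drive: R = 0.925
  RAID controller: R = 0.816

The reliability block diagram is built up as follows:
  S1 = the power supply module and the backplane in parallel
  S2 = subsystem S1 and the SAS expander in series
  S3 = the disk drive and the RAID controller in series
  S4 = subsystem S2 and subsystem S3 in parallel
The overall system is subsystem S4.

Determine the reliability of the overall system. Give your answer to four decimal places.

Parallel (power supply module and backplane): 1 − (1 − 0.933000)(1 − 0.755000) = 0.983585
Series ([0.983585] and SAS expander): 0.983585 × 0.747000 = 0.734738
Series (disk drive and RAID controller): 0.925000 × 0.816000 = 0.754800
Parallel ([0.734738] and [0.754800]): 1 − (1 − 0.734738)(1 − 0.754800) = 0.9350

0.9350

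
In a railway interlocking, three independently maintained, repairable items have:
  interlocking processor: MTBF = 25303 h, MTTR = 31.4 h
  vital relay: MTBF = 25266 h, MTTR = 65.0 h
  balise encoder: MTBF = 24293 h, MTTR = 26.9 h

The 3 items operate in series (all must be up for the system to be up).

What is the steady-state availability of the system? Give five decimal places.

0.99510

A(interlocking processor) = MTBF/(MTBF+MTTR) = 25303/(25303+31.4) = 0.998761
A(vital relay) = MTBF/(MTBF+MTTR) = 25266/(25266+65.0) = 0.997434
A(balise encoder) = MTBF/(MTBF+MTTR) = 24293/(24293+26.9) = 0.998894
Series availability: 0.998761 × 0.997434 × 0.998894 = 0.99510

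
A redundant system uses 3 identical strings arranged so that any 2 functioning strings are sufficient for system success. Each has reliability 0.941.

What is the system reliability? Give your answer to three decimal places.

R = Σ_{i=2}^{3} C(3,i) p^i (1−p)^{3−i} with p = 0.941
C(3,2)·0.941^2·0.059^1 = 0.15673
C(3,3)·0.941^3·0.059^0 = 0.83324
Sum = 0.990

0.990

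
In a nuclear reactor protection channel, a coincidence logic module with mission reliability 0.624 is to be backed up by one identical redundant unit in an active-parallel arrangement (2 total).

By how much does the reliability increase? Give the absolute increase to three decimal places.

R_before = 0.624
R_after = 1 − (1 − 0.624)^2 = 0.859
ΔR = 0.859 − 0.624 = 0.235

0.235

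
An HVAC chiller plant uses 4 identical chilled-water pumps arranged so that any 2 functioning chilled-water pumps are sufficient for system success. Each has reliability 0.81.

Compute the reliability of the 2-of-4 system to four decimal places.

0.9765

R = Σ_{i=2}^{4} C(4,i) p^i (1−p)^{4−i} with p = 0.81
C(4,2)·0.81^2·0.19^2 = 0.142111
C(4,3)·0.81^3·0.19^1 = 0.403895
C(4,4)·0.81^4·0.19^0 = 0.430467
Sum = 0.9765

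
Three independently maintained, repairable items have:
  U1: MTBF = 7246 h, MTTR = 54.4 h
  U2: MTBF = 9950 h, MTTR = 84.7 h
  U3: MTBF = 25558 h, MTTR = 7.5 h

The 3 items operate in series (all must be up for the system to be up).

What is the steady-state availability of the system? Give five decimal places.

A(U1) = MTBF/(MTBF+MTTR) = 7246/(7246+54.4) = 0.992548
A(U2) = MTBF/(MTBF+MTTR) = 9950/(9950+84.7) = 0.991559
A(U3) = MTBF/(MTBF+MTTR) = 25558/(25558+7.5) = 0.999707
Series availability: 0.992548 × 0.991559 × 0.999707 = 0.98388

0.98388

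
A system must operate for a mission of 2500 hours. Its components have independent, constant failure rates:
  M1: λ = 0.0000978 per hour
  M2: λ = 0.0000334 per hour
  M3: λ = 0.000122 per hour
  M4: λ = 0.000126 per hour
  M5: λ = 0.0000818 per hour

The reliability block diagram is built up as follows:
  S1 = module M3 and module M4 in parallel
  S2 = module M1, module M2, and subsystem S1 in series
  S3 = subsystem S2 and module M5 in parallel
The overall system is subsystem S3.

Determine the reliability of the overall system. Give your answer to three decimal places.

R(M1) = exp(−0.0000978 × 2500) = 0.78310
R(M2) = exp(−0.0000334 × 2500) = 0.91989
R(M3) = exp(−0.000122 × 2500) = 0.73712
R(M4) = exp(−0.000126 × 2500) = 0.72979
R(M5) = exp(−0.0000818 × 2500) = 0.81505
Parallel (M3 and M4): 1 − (1 − 0.73712)(1 − 0.72979) = 0.92897
Series (M1, M2, and [0.92897]): 0.78310 × 0.91989 × 0.92897 = 0.66920
Parallel ([0.66920] and M5): 1 − (1 − 0.66920)(1 − 0.81505) = 0.939

0.939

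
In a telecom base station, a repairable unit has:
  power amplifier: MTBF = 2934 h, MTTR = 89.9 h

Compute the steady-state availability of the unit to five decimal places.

A(power amplifier) = MTBF/(MTBF+MTTR) = 2934/(2934+89.9) = 0.97027

0.97027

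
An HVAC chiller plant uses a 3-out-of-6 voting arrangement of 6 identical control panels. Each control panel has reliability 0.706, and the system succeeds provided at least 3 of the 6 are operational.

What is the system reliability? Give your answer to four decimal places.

0.9342

R = Σ_{i=3}^{6} C(6,i) p^i (1−p)^{6−i} with p = 0.706
C(6,3)·0.706^3·0.294^3 = 0.178849
C(6,4)·0.706^4·0.294^2 = 0.322110
C(6,5)·0.706^5·0.294^1 = 0.309401
C(6,6)·0.706^6·0.294^0 = 0.123831
Sum = 0.9342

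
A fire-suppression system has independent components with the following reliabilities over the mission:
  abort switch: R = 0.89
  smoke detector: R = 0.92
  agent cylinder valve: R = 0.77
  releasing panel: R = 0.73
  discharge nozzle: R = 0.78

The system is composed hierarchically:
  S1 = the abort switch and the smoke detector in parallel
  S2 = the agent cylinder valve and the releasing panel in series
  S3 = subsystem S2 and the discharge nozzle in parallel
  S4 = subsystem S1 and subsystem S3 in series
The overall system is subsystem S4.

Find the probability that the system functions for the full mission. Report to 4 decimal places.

Parallel (abort switch and smoke detector): 1 − (1 − 0.890000)(1 − 0.920000) = 0.991200
Series (agent cylinder valve and releasing panel): 0.770000 × 0.730000 = 0.562100
Parallel ([0.562100] and discharge nozzle): 1 − (1 − 0.562100)(1 − 0.780000) = 0.903662
Series ([0.991200] and [0.903662]): 0.991200 × 0.903662 = 0.8957

0.8957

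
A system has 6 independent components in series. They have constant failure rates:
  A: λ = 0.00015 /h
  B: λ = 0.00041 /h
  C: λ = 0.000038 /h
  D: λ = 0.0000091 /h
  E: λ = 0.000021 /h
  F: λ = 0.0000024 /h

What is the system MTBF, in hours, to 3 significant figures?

Series of exponential components: λ_sys = Σ λ_i
λ_sys = 0.00015 + 0.00041 + 0.000038 + 0.0000091 + 0.000021 + 0.0000024 = 6.3050e-04 /h
MTBF = 1 / λ_sys = 1590 h

1590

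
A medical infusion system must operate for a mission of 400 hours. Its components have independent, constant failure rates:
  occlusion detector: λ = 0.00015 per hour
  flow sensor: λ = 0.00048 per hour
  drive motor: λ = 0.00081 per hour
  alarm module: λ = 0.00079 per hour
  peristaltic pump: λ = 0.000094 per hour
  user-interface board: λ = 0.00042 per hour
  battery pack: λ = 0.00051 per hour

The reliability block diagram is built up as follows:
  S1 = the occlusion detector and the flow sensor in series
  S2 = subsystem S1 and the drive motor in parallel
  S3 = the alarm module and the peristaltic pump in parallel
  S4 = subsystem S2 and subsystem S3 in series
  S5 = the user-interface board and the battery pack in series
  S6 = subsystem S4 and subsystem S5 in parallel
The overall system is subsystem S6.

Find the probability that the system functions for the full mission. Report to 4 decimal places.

R(occlusion detector) = exp(−0.00015 × 400) = 0.941765
R(flow sensor) = exp(−0.00048 × 400) = 0.825307
R(drive motor) = exp(−0.00081 × 400) = 0.723250
R(alarm module) = exp(−0.00079 × 400) = 0.729059
R(peristaltic pump) = exp(−0.000094 × 400) = 0.963098
R(user-interface board) = exp(−0.00042 × 400) = 0.845354
R(battery pack) = exp(−0.00051 × 400) = 0.815462
Series (occlusion detector and flow sensor): 0.941765 × 0.825307 = 0.777245
Parallel ([0.777245] and drive motor): 1 − (1 − 0.777245)(1 − 0.723250) = 0.938353
Parallel (alarm module and peristaltic pump): 1 − (1 − 0.729059)(1 − 0.963098) = 0.990002
Series ([0.938353] and [0.990002]): 0.938353 × 0.990002 = 0.928971
Series (user-interface board and battery pack): 0.845354 × 0.815462 = 0.689354
Parallel ([0.928971] and [0.689354]): 1 − (1 − 0.928971)(1 − 0.689354) = 0.9779

0.9779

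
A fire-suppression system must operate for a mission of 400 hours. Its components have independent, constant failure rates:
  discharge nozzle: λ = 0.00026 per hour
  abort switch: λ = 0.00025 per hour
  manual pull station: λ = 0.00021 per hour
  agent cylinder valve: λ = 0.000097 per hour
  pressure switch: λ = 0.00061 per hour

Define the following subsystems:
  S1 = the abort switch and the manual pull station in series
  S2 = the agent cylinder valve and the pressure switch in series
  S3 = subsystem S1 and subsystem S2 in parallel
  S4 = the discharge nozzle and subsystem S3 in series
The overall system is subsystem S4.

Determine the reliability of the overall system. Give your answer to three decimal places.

0.864

R(discharge nozzle) = exp(−0.00026 × 400) = 0.90123
R(abort switch) = exp(−0.00025 × 400) = 0.90484
R(manual pull station) = exp(−0.00021 × 400) = 0.91943
R(agent cylinder valve) = exp(−0.000097 × 400) = 0.96194
R(pressure switch) = exp(−0.00061 × 400) = 0.78349
Series (abort switch and manual pull station): 0.90484 × 0.91943 = 0.83194
Series (agent cylinder valve and pressure switch): 0.96194 × 0.78349 = 0.75367
Parallel ([0.83194] and [0.75367]): 1 − (1 − 0.83194)(1 − 0.75367) = 0.95860
Series (discharge nozzle and [0.95860]): 0.90123 × 0.95860 = 0.864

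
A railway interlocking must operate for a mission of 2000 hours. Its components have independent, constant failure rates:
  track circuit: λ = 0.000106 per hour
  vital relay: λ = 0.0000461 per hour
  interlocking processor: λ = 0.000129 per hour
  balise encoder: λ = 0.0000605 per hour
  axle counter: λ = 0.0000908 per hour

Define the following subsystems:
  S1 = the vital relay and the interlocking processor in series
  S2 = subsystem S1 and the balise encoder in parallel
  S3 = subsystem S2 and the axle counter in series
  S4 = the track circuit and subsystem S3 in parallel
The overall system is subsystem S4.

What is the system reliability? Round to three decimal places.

R(track circuit) = exp(−0.000106 × 2000) = 0.80896
R(vital relay) = exp(−0.0000461 × 2000) = 0.91192
R(interlocking processor) = exp(−0.000129 × 2000) = 0.77260
R(balise encoder) = exp(−0.0000605 × 2000) = 0.88603
R(axle counter) = exp(−0.0000908 × 2000) = 0.83393
Series (vital relay and interlocking processor): 0.91192 × 0.77260 = 0.70455
Parallel ([0.70455] and balise encoder): 1 − (1 − 0.70455)(1 − 0.88603) = 0.96633
Series ([0.96633] and axle counter): 0.96633 × 0.83393 = 0.80585
Parallel (track circuit and [0.80585]): 1 − (1 − 0.80896)(1 − 0.80585) = 0.963

0.963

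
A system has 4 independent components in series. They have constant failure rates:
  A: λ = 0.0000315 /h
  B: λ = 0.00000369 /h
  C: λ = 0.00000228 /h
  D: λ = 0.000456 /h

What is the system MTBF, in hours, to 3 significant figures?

Series of exponential components: λ_sys = Σ λ_i
λ_sys = 0.0000315 + 0.00000369 + 0.00000228 + 0.000456 = 4.9347e-04 /h
MTBF = 1 / λ_sys = 2030 h

2030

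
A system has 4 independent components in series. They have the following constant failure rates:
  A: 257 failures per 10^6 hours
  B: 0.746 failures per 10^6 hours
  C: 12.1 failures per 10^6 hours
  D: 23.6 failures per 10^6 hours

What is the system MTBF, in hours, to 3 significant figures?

3410

Series of exponential components: λ_sys = Σ λ_i
λ_sys = 0.000257 + 0.000000746 + 0.0000121 + 0.0000236 = 2.9345e-04 /h
MTBF = 1 / λ_sys = 3410 h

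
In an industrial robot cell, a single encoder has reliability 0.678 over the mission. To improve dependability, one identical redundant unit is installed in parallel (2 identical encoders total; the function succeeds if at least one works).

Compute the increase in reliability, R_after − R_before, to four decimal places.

0.2183

R_before = 0.678
R_after = 1 − (1 − 0.678)^2 = 0.8963
ΔR = 0.8963 − 0.678 = 0.2183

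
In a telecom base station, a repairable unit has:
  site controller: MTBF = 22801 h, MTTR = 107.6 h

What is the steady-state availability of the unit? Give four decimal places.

A(site controller) = MTBF/(MTBF+MTTR) = 22801/(22801+107.6) = 0.9953

0.9953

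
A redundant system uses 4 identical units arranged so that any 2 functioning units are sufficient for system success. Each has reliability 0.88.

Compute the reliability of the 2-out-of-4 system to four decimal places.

0.9937

R = Σ_{i=2}^{4} C(4,i) p^i (1−p)^{4−i} with p = 0.88
C(4,2)·0.88^2·0.12^2 = 0.066908
C(4,3)·0.88^3·0.12^1 = 0.327107
C(4,4)·0.88^4·0.12^0 = 0.599695
Sum = 0.9937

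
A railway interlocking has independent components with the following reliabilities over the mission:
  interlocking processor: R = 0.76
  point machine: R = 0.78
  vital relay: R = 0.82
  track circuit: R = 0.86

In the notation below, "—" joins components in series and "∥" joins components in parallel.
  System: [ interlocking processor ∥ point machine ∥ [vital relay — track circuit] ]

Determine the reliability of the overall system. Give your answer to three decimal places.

Series (vital relay and track circuit): 0.82000 × 0.86000 = 0.70520
Parallel (interlocking processor, point machine, and [0.70520]): 1 − (1 − 0.76000)(1 − 0.78000)(1 − 0.70520) = 0.984

0.984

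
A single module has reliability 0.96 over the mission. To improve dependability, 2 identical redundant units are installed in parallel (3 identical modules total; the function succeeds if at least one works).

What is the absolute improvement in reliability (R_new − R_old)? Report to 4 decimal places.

0.0399

R_before = 0.96
R_after = 1 − (1 − 0.96)^3 = 0.9999
ΔR = 0.9999 − 0.96 = 0.0399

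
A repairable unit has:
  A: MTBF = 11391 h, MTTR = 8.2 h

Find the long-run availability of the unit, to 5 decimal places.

0.99928

A(A) = MTBF/(MTBF+MTTR) = 11391/(11391+8.2) = 0.99928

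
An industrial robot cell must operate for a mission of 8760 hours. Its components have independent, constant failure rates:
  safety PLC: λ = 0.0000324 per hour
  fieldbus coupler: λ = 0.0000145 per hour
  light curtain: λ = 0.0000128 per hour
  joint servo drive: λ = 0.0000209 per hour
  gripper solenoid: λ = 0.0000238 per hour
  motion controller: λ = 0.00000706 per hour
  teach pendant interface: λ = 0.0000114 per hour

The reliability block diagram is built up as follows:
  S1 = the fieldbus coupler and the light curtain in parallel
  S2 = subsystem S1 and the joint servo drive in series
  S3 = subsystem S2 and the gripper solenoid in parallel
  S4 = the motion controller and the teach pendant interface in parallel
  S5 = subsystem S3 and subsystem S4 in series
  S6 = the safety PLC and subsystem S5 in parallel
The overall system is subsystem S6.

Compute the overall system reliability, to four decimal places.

0.9904

R(safety PLC) = exp(−0.0000324 × 8760) = 0.752899
R(fieldbus coupler) = exp(−0.0000145 × 8760) = 0.880716
R(light curtain) = exp(−0.0000128 × 8760) = 0.893930
R(joint servo drive) = exp(−0.0000209 × 8760) = 0.832698
R(gripper solenoid) = exp(−0.0000238 × 8760) = 0.811811
R(motion controller) = exp(−0.00000706 × 8760) = 0.940028
R(teach pendant interface) = exp(−0.0000114 × 8760) = 0.904960
Parallel (fieldbus coupler and light curtain): 1 − (1 − 0.880716)(1 − 0.893930) = 0.987348
Series ([0.987348] and joint servo drive): 0.987348 × 0.832698 = 0.822163
Parallel ([0.822163] and gripper solenoid): 1 − (1 − 0.822163)(1 − 0.811811) = 0.966533
Parallel (motion controller and teach pendant interface): 1 − (1 − 0.940028)(1 − 0.904960) = 0.994300
Series ([0.966533] and [0.994300]): 0.966533 × 0.994300 = 0.961024
Parallel (safety PLC and [0.961024]): 1 − (1 − 0.752899)(1 − 0.961024) = 0.9904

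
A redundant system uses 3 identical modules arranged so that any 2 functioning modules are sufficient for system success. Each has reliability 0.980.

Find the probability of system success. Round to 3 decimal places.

R = Σ_{i=2}^{3} C(3,i) p^i (1−p)^{3−i} with p = 0.980
C(3,2)·0.980^2·0.020^1 = 0.05762
C(3,3)·0.980^3·0.020^0 = 0.94119
Sum = 0.999

0.999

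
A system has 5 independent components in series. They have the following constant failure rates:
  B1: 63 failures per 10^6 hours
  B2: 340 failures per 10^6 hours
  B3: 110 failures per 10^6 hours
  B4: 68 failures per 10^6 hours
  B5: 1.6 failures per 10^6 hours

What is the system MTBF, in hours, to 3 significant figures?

Series of exponential components: λ_sys = Σ λ_i
λ_sys = 0.000063 + 0.00034 + 0.00011 + 0.000068 + 0.0000016 = 5.8260e-04 /h
MTBF = 1 / λ_sys = 1720 h

1720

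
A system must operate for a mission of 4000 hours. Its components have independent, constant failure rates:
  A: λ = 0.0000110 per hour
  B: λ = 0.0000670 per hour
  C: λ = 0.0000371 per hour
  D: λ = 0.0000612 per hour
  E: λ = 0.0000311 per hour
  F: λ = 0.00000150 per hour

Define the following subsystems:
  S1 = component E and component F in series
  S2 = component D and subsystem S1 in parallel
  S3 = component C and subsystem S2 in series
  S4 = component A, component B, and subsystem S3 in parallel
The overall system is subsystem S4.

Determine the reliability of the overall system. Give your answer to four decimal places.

0.9984

R(A) = exp(−0.0000110 × 4000) = 0.956954
R(B) = exp(−0.0000670 × 4000) = 0.764908
R(C) = exp(−0.0000371 × 4000) = 0.862086
R(D) = exp(−0.0000612 × 4000) = 0.782861
R(E) = exp(−0.0000311 × 4000) = 0.883027
R(F) = exp(−0.00000150 × 4000) = 0.994018
Series (E and F): 0.883027 × 0.994018 = 0.877745
Parallel (D and [0.877745]): 1 − (1 − 0.782861)(1 − 0.877745) = 0.973454
Series (C and [0.973454]): 0.862086 × 0.973454 = 0.839201
Parallel (A, B, and [0.839201]): 1 − (1 − 0.956954)(1 − 0.764908)(1 − 0.839201) = 0.9984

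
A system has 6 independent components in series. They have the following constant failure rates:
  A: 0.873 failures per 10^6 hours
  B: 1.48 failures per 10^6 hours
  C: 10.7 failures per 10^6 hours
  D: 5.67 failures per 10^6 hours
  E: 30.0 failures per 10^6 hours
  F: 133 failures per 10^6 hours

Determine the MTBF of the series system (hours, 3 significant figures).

Series of exponential components: λ_sys = Σ λ_i
λ_sys = 0.000000873 + 0.00000148 + 0.0000107 + 0.00000567 + 0.0000300 + 0.000133 = 1.8172e-04 /h
MTBF = 1 / λ_sys = 5500 h

5500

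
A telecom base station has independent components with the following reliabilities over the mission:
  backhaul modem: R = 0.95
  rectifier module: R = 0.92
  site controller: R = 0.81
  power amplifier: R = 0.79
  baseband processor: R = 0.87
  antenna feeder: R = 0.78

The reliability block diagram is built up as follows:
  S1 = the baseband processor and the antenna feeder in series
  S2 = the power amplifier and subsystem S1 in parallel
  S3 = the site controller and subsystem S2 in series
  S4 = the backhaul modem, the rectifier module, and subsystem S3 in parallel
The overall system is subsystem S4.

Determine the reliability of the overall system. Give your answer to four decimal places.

0.9990

Series (baseband processor and antenna feeder): 0.870000 × 0.780000 = 0.678600
Parallel (power amplifier and [0.678600]): 1 − (1 − 0.790000)(1 − 0.678600) = 0.932506
Series (site controller and [0.932506]): 0.810000 × 0.932506 = 0.755330
Parallel (backhaul modem, rectifier module, and [0.755330]): 1 − (1 − 0.950000)(1 − 0.920000)(1 − 0.755330) = 0.9990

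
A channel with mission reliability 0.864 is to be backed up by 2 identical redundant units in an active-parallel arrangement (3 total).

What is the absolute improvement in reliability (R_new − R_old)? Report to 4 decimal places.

0.1335

R_before = 0.864
R_after = 1 − (1 − 0.864)^3 = 0.9975
ΔR = 0.9975 − 0.864 = 0.1335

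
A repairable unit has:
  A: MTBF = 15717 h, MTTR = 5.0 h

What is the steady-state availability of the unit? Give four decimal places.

A(A) = MTBF/(MTBF+MTTR) = 15717/(15717+5.0) = 0.9997

0.9997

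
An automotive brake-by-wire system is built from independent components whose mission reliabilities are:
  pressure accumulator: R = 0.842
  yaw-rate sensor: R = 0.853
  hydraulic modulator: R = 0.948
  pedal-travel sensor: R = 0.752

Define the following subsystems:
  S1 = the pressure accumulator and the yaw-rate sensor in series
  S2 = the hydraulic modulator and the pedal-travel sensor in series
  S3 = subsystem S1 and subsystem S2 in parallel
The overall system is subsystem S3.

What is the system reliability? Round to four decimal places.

Series (pressure accumulator and yaw-rate sensor): 0.842000 × 0.853000 = 0.718226
Series (hydraulic modulator and pedal-travel sensor): 0.948000 × 0.752000 = 0.712896
Parallel ([0.718226] and [0.712896]): 1 − (1 − 0.718226)(1 − 0.712896) = 0.9191

0.9191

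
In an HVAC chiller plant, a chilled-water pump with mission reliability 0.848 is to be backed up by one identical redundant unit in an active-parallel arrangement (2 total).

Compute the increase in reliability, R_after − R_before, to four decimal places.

R_before = 0.848
R_after = 1 − (1 − 0.848)^2 = 0.9769
ΔR = 0.9769 − 0.848 = 0.1289

0.1289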